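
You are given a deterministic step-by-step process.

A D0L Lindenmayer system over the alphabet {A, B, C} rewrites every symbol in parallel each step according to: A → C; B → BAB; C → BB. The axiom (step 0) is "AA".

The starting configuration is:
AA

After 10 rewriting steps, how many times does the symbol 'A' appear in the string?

1248

gen 0: AA
gen 1: CC
gen 2: BBBB
gen 3: BABBABBABBAB
gen 4: BABCBABBABCBABBABCBABBABCBAB
gen 5: BABCBABBBBABCBABBABCBABBBBABCBABBABCBABBBBABCBABBABCBABBBBABCBAB
gen 6: BABCBABBBBABCBABBABBABBABCBABBBBABCBABBABCBABBBBABCBABBABB…BBABBABCBABBBBABCBABBABCBABBBBABCBABBABBABBABCBABBBBABCBAB  (len 152)
gen 7: BABCBABBBBABCBABBABBABBABCBABBBBABCBABBABCBABBABCBABBABCBA…ABCBABBABCBABBABCBABBABCBABBBBABCBABBABBABBABCBABBBBABCBAB  (len 360)
gen 8: BABCBABBBBABCBABBABBABBABCBABBBBABCBABBABCBABBABCBABBABCBA…ABCBABBABCBABBABCBABBABCBABBBBABCBABBABBABBABCBABBBBABCBAB  (len 848)
gen 9: BABCBABBBBABCBABBABBABBABCBABBBBABCBABBABCBABBABCBABBABCBA…ABCBABBABCBABBABCBABBABCBABBBBABCBABBABBABBABCBABBBBABCBAB  (len 2000)
gen 10: BABCBABBBBABCBABBABBABBABCBABBBBABCBABBABCBABBABCBABBABCBA…ABCBABBABCBABBABCBABBABCBABBBBABCBABBABBABBABCBABBBBABCBAB  (len 4720)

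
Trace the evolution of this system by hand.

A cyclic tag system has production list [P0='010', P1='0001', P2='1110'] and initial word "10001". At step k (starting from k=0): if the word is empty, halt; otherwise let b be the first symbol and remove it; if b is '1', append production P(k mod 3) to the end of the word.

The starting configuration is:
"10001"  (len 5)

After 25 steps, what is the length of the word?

t=0: "10001"  (len 5)
t=1: "0001010"  (len 7)
t=2: "001010"  (len 6)
t=3: "01010"  (len 5)
t=4: "1010"  (len 4)
t=5: "0100001"  (len 7)
t=6: "100001"  (len 6)
t=7: "00001010"  (len 8)
t=8: "0001010"  (len 7)
t=9: "001010"  (len 6)
t=10: "01010"  (len 5)
t=11: "1010"  (len 4)
t=12: "0101110"  (len 7)
t=13: "101110"  (len 6)
t=14: "011100001"  (len 9)
t=15: "11100001"  (len 8)
t=16: "1100001010"  (len 10)
t=17: "1000010100001"  (len 13)
t=18: "0000101000011110"  (len 16)
t=19: "000101000011110"  (len 15)
t=20: "00101000011110"  (len 14)
t=21: "0101000011110"  (len 13)
t=22: "101000011110"  (len 12)
t=23: "010000111100001"  (len 15)
t=24: "10000111100001"  (len 14)
t=25: "0000111100001010"  (len 16)

16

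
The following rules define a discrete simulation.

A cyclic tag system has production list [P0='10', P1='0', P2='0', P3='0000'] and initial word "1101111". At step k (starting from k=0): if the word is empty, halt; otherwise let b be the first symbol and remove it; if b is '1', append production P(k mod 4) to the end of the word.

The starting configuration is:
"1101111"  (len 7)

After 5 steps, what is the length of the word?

0) "1101111"  (len 7)
1) "10111110"  (len 8)
2) "01111100"  (len 8)
3) "1111100"  (len 7)
4) "1111000000"  (len 10)
5) "11100000010"  (len 11)

11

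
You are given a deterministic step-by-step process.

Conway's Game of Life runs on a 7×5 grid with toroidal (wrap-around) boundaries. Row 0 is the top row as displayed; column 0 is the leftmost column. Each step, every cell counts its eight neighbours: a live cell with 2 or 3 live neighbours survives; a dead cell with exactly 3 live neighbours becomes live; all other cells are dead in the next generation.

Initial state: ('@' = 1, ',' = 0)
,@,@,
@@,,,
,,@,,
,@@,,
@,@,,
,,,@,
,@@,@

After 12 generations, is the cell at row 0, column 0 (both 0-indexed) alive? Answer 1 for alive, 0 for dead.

[0] ,@,@,
@@,,,
,,@,,
,@@,,
@,@,,
,,,@,
,@@,@
[1] ,,,@@
@@,,,
@,@,,
,,@@,
,,@@,
@,,@@
@@,,@
[2] ,,@@,
@@@@,
@,@@@
,,,,@
,@,,,
,,,,,
,@@,,
[3] @,,,@
@,,,,
,,,,,
,@@,@
,,,,,
,@@,,
,@@@,
[4] @,@@@
@,,,@
@@,,,
,,,,,
@,,@,
,@,@,
,,,@@
[5] ,@@,,
,,@,,
@@,,@
@@,,@
,,@,@
@,,@,
,@,,,
[6] ,@@,,
,,@@,
,,@@@
,,@,,
,,@,,
@@@@@
@@,,,
[7] @,,@,
,,,,@
,@,,@
,@@,,
@,,,@
,,,@@
,,,,,
[8] ,,,,@
,,,@@
,@@@,
,@@@@
@@@,@
@,,@@
,,,@,
[9] ,,,,@
@,,,@
,@,,,
,,,,,
,,,,,
,,,,,
@,,@,
[10] ,,,@,
@,,,@
@,,,,
,,,,,
,,,,,
,,,,,
,,,,@
[11] @,,@,
@,,,@
@,,,@
,,,,,
,,,,,
,,,,,
,,,,,
[12] @,,,,
,@,@,
@,,,@
,,,,,
,,,,,
,,,,,
,,,,,

1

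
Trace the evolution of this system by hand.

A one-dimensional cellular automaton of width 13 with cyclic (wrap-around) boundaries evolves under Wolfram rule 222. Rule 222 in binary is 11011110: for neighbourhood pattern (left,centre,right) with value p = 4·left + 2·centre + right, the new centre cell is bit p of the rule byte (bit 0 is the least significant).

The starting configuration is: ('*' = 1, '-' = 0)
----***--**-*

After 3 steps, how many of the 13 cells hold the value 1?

12

gen 0: ----***--**-*
gen 1: *--********-*
gen 2: ***********-*
gen 3: ***********-*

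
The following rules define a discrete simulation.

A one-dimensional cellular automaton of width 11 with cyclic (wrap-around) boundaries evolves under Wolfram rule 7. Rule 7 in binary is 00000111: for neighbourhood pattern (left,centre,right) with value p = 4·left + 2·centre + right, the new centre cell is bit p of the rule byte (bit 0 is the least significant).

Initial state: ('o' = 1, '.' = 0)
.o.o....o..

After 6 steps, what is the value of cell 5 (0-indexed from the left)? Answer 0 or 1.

0) .o.o....o..
1) oo.o.oooo.o
2) ...o.......
3) oooo.oooooo
4) ...........
5) ooooooooooo
6) ...........

0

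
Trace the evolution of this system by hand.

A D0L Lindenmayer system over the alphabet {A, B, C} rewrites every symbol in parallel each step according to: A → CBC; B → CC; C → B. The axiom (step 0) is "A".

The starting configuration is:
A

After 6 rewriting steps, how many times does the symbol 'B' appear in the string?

[0] A
[1] CBC
[2] BCCB
[3] CCBBCC
[4] BBCCCCBB
[5] CCCCBBBBCCCC
[6] BBBBCCCCCCCCBBBB

8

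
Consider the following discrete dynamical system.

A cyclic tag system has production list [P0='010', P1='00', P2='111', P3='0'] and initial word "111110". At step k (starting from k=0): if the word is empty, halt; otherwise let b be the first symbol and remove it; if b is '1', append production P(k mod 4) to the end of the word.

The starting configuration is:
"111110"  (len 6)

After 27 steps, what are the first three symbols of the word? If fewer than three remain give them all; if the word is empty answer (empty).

000

gen 0: "111110"  (len 6)
gen 1: "11110010"  (len 8)
gen 2: "111001000"  (len 9)
gen 3: "11001000111"  (len 11)
gen 4: "10010001110"  (len 11)
gen 5: "0010001110010"  (len 13)
gen 6: "010001110010"  (len 12)
gen 7: "10001110010"  (len 11)
gen 8: "00011100100"  (len 11)
gen 9: "0011100100"  (len 10)
gen 10: "011100100"  (len 9)
gen 11: "11100100"  (len 8)
gen 12: "11001000"  (len 8)
gen 13: "1001000010"  (len 10)
gen 14: "00100001000"  (len 11)
gen 15: "0100001000"  (len 10)
gen 16: "100001000"  (len 9)
gen 17: "00001000010"  (len 11)
gen 18: "0001000010"  (len 10)
gen 19: "001000010"  (len 9)
gen 20: "01000010"  (len 8)
gen 21: "1000010"  (len 7)
gen 22: "00001000"  (len 8)
gen 23: "0001000"  (len 7)
gen 24: "001000"  (len 6)
gen 25: "01000"  (len 5)
gen 26: "1000"  (len 4)
gen 27: "000111"  (len 6)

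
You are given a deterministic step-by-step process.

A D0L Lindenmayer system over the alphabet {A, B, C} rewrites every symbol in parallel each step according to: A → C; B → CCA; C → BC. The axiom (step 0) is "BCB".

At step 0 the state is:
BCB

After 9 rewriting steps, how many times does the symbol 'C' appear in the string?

1961

0) BCB
1) CCABCCCA
2) BCBCCCCABCBCBCC
3) CCABCCCABCBCBCBCCCCABCCCABCCCABCBC
4) BCBCCCCABCBCBCCCCABCCCABCCCABCCCABCBCBCBCCCCABCBCBCCCCABCBCBCCCCABCCCABC
5) CCABCCCABCBCBCBCCCCABCCCABCCCABCBCBCBCCCCABCBCBCCCCABCBCBC…CABCCCABCCCABCBCBCBCCCCABCCCABCCCABCBCBCBCCCCABCBCBCCCCABC  (len 155)
6) BCBCCCCABCBCBCCCCABCCCABCCCABCCCABCBCBCBCCCCABCBCBCCCCABCB…CBCCCCABCCCABCCCABCCCABCBCBCBCCCCABCCCABCCCABCBCBCBCCCCABC  (len 333)
7) CCABCCCABCBCBCBCCCCABCCCABCCCABCBCBCBCCCCABCBCBCCCCABCBCBC…CBCBCCCCABCBCBCCCCABCBCBCCCCABCCCABCCCABCCCABCBCBCBCCCCABC  (len 715)
8) BCBCCCCABCBCBCCCCABCCCABCCCABCCCABCBCBCBCCCCABCBCBCCCCABCB…CBCBCCCCABCBCBCCCCABCBCBCCCCABCCCABCCCABCCCABCBCBCBCCCCABC  (len 1536)
9) CCABCCCABCBCBCBCCCCABCCCABCCCABCBCBCBCCCCABCBCBCCCCABCBCBC…CBCBCCCCABCBCBCCCCABCBCBCCCCABCCCABCCCABCCCABCBCBCBCCCCABC  (len 3299)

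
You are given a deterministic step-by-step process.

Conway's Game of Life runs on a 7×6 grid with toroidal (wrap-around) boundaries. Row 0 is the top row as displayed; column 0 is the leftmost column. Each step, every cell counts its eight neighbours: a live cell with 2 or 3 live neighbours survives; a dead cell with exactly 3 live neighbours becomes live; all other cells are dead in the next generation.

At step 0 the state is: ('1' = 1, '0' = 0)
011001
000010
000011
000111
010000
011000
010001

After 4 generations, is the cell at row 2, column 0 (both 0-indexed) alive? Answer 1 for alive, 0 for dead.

1

[0] 011001
000010
000011
000111
010000
011000
010001
[1] 011011
100110
000000
100101
110110
011000
000000
[2] 111011
111110
100100
111101
000110
111100
100100
[3] 000000
000000
000000
110001
000000
110001
000000
[4] 000000
000000
100000
100000
000000
100000
100000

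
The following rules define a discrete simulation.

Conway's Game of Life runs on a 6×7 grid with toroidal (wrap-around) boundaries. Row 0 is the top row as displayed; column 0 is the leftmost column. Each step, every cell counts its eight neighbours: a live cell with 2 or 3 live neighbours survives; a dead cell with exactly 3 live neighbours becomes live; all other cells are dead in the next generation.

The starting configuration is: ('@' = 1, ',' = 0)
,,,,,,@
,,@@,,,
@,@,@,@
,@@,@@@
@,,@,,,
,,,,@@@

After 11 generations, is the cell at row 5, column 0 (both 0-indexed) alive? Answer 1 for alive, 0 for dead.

0

t=0: ,,,,,,@
,,@@,,,
@,@,@,@
,@@,@@@
@,,@,,,
,,,,@@@
t=1: ,,,@@,@
@@@@,@@
@,,,@,@
,,@,@,,
@@@@,,,
@,,,@@@
t=2: ,,,,,,,
,@@,,,,
,,,,@,,
,,@,@@@
@,@,,,,
,,,,,,,
t=3: ,,,,,,,
,,,,,,,
,@@,@,,
,@,,@@@
,@,@,@@
,,,,,,,
t=4: ,,,,,,,
,,,,,,,
@@@@@,,
,@,,,,@
,,@,,,@
,,,,,,,
t=5: ,,,,,,,
,@@@,,,
@@@@,,,
,,,,,@@
@,,,,,,
,,,,,,,
t=6: ,,@,,,,
@,,@,,,
@,,@@,@
,,@,,,@
,,,,,,@
,,,,,,,
t=7: ,,,,,,,
@@@@@,@
@@@@@@@
,,,@,,@
,,,,,,,
,,,,,,,
t=8: @@@@,,,
,,,,,,,
,,,,,,,
,@,@,,@
,,,,,,,
,,,,,,,
t=9: ,@@,,,,
,@@,,,,
,,,,,,,
,,,,,,,
,,,,,,,
,@@,,,,
t=10: @,,@,,,
,@@,,,,
,,,,,,,
,,,,,,,
,,,,,,,
,@@,,,,
t=11: @,,@,,,
,@@,,,,
,,,,,,,
,,,,,,,
,,,,,,,
,@@,,,,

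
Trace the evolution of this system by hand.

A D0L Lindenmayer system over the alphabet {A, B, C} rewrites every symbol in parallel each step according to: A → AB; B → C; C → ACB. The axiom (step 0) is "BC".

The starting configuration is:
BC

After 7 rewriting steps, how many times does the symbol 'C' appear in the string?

96

t=0: BC
t=1: CACB
t=2: ACBABACBC
t=3: ABACBCABCABACBCACB
t=4: ABCABACBCACBABCACBABCABACBCACBABACBC
t=5: ABCACBABCABACBCACBABACBCABCACBABACBCABCACBABCABACBCACBABACBCABCABACBCACB
t=6: ABCACBABACBCABCACBABCABACBCACBABACBCABCABACBCACBABCACBABAC…CACBABCABACBCACBABACBCABCABACBCACBABCACBABCABACBCACBABACBC  (len 144)
t=7: ABCACBABACBCABCABACBCACBABCACBABACBCABCACBABCABACBCACBABAC…CACBABACBCABCACBABACBCABCACBABCABACBCACBABACBCABCABACBCACB  (len 288)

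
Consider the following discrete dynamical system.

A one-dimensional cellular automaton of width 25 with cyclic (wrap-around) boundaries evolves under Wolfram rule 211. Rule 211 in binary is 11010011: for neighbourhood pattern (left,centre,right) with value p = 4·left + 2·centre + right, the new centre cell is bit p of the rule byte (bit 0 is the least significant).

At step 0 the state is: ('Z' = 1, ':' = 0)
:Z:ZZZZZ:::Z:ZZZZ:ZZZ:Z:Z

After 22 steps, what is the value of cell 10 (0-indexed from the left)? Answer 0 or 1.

1

k=0  :Z:ZZZZZ:::Z:ZZZZ:ZZZ:Z:Z
k=1  ::::ZZZZZZZ:::ZZZ::ZZ::::
k=2  ZZZZ:ZZZZZZZZZ:ZZZZ:ZZZZZ
k=3  ZZZZ::ZZZZZZZZ::ZZZ::ZZZZ
k=4  ZZZZZZ:ZZZZZZZZZ:ZZZZ:ZZZ
k=5  ZZZZZZ::ZZZZZZZZ::ZZZ::ZZ
k=6  ZZZZZZZZ:ZZZZZZZZZ:ZZZZ:Z
k=7  ZZZZZZZZ::ZZZZZZZZ::ZZZ::
k=8  :ZZZZZZZZZ:ZZZZZZZZZ:ZZZZ
k=9  ::ZZZZZZZZ::ZZZZZZZZ::ZZZ
k=10  ZZ:ZZZZZZZZZ:ZZZZZZZZZ:ZZ
k=11  ZZ::ZZZZZZZZ::ZZZZZZZZ::Z
k=12  ZZZZ:ZZZZZZZZZ:ZZZZZZZZZ:
k=13  :ZZZ::ZZZZZZZZ::ZZZZZZZZ:
k=14  Z:ZZZZ:ZZZZZZZZZ:ZZZZZZZZ
k=15  Z::ZZZ::ZZZZZZZZ::ZZZZZZZ
k=16  ZZZ:ZZZZ:ZZZZZZZZZ:ZZZZZZ
k=17  ZZZ::ZZZ::ZZZZZZZZ::ZZZZZ
k=18  ZZZZZ:ZZZZ:ZZZZZZZZZ:ZZZZ
k=19  ZZZZZ::ZZZ::ZZZZZZZZ::ZZZ
k=20  ZZZZZZZ:ZZZZ:ZZZZZZZZZ:ZZ
k=21  ZZZZZZZ::ZZZ::ZZZZZZZZ::Z
k=22  ZZZZZZZZZ:ZZZZ:ZZZZZZZZZ:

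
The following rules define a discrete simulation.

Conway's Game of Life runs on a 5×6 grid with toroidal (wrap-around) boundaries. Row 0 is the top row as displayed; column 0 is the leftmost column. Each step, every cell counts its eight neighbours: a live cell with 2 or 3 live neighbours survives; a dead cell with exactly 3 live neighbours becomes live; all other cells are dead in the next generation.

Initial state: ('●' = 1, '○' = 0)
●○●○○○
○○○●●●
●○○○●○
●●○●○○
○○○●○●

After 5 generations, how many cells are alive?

11

t=0: ●○●○○○
○○○●●●
●○○○●○
●●○●○○
○○○●○●
t=1: ●○●○○○
●●○●●○
●●●○○○
●●●●○○
○○○●●●
t=2: ●○●○○○
○○○●○○
○○○○●○
○○○○○○
○○○○●●
t=3: ○○○●●●
○○○●○○
○○○○○○
○○○○●●
○○○○○●
t=4: ○○○●○●
○○○●○○
○○○○●○
○○○○●●
●○○●○○
t=5: ○○●●○○
○○○●○○
○○○●●●
○○○●●●
●○○●○○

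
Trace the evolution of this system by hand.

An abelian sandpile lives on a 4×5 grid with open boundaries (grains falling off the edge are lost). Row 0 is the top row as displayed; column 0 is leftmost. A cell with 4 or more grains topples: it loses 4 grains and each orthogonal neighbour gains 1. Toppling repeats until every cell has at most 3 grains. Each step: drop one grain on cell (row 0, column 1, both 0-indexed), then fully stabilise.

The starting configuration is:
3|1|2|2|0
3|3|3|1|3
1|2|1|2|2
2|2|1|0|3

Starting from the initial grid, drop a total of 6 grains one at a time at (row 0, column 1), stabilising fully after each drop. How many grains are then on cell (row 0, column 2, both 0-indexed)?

k=0  3|1|2|2|0
3|3|3|1|3
1|2|1|2|2
2|2|1|0|3
k=1  3|2|2|2|0
3|3|3|1|3
1|2|1|2|2
2|2|1|0|3
k=2  3|3|2|2|0
3|3|3|1|3
1|2|1|2|2
2|2|1|0|3
k=3  1|3|0|3|0
1|2|1|2|3
2|3|2|2|2
2|2|1|0|3
k=4  2|0|1|3|0
1|3|1|2|3
2|3|2|2|2
2|2|1|0|3
k=5  2|1|1|3|0
1|3|1|2|3
2|3|2|2|2
2|2|1|0|3
k=6  2|2|1|3|0
1|3|1|2|3
2|3|2|2|2
2|2|1|0|3

1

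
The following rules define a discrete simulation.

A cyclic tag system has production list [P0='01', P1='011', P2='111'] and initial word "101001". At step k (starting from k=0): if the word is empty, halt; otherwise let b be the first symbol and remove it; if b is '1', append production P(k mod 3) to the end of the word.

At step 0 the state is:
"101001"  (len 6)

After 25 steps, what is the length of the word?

28

k=0  "101001"  (len 6)
k=1  "0100101"  (len 7)
k=2  "100101"  (len 6)
k=3  "00101111"  (len 8)
k=4  "0101111"  (len 7)
k=5  "101111"  (len 6)
k=6  "01111111"  (len 8)
k=7  "1111111"  (len 7)
k=8  "111111011"  (len 9)
k=9  "11111011111"  (len 11)
k=10  "111101111101"  (len 12)
k=11  "11101111101011"  (len 14)
k=12  "1101111101011111"  (len 16)
k=13  "10111110101111101"  (len 17)
k=14  "0111110101111101011"  (len 19)
k=15  "111110101111101011"  (len 18)
k=16  "1111010111110101101"  (len 19)
k=17  "111010111110101101011"  (len 21)
k=18  "11010111110101101011111"  (len 23)
k=19  "101011111010110101111101"  (len 24)
k=20  "01011111010110101111101011"  (len 26)
k=21  "1011111010110101111101011"  (len 25)
k=22  "01111101011010111110101101"  (len 26)
k=23  "1111101011010111110101101"  (len 25)
k=24  "111101011010111110101101111"  (len 27)
k=25  "1110101101011111010110111101"  (len 28)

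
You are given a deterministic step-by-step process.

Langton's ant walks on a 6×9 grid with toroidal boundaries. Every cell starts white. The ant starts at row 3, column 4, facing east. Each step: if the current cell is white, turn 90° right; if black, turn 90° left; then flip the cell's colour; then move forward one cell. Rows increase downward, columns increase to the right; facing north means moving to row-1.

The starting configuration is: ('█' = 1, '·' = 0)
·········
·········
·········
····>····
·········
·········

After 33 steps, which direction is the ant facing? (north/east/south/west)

south

step 0: ·········
·········
·········
····>····
·········
·········
step 1: ·········
·········
·········
····█····
····v····
·········
step 2: ·········
·········
·········
····█····
···<█····
·········
step 3: ·········
·········
·········
···^█····
···██····
·········
step 4: ·········
·········
·········
···█>····
···██····
·········
step 5: ·········
·········
····^····
···█·····
···██····
·········
step 6: ·········
·········
····█>···
···█·····
···██····
·········
step 7: ·········
·········
····██···
···█·v···
···██····
·········
step 8: ·········
·········
····██···
···█<█···
···██····
·········
step 9: ·········
·········
····^█···
···███···
···██····
·········
step 10: ·········
·········
···<·█···
···███···
···██····
·········
step 11: ·········
···^·····
···█·█···
···███···
···██····
·········
step 12: ·········
···█>····
···█·█···
···███···
···██····
·········
step 13: ·········
···██····
···█v█···
···███···
···██····
·········
step 14: ·········
···██····
···<██···
···███···
···██····
·········
step 15: ·········
···██····
····██···
···v██···
···██····
·········
step 16: ·········
···██····
····██···
····>█···
···██····
·········
step 17: ·········
···██····
····^█···
·····█···
···██····
·········
step 18: ·········
···██····
···<·█···
·····█···
···██····
·········
step 19: ·········
···^█····
···█·█···
·····█···
···██····
·········
step 20: ·········
··<·█····
···█·█···
·····█···
···██····
·········
step 21: ··^······
··█·█····
···█·█···
·····█···
···██····
·········
step 22: ··█>·····
··█·█····
···█·█···
·····█···
···██····
·········
step 23: ··██·····
··█v█····
···█·█···
·····█···
···██····
·········
step 24: ··██·····
··<██····
···█·█···
·····█···
···██····
·········
step 25: ··██·····
···██····
··v█·█···
·····█···
···██····
·········
step 26: ··██·····
···██····
·<██·█···
·····█···
···██····
·········
step 27: ··██·····
·^·██····
·███·█···
·····█···
···██····
·········
step 28: ··██·····
·█>██····
·███·█···
·····█···
···██····
·········
step 29: ··██·····
·████····
·█v█·█···
·····█···
···██····
·········
step 30: ··██·····
·████····
·█·>·█···
·····█···
···██····
·········
step 31: ··██·····
·██^█····
·█···█···
·····█···
···██····
·········
step 32: ··██·····
·█<·█····
·█···█···
·····█···
···██····
·········
step 33: ··██·····
·█··█····
·█v··█···
·····█···
···██····
·········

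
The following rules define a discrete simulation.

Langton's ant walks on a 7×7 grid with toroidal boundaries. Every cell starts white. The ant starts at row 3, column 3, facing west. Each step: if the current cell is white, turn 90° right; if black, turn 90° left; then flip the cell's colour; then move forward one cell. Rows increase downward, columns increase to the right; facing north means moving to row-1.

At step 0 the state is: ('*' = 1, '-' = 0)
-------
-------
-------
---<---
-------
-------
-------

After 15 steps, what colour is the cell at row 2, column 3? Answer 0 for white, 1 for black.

0) -------
-------
-------
---<---
-------
-------
-------
1) -------
-------
---^---
---*---
-------
-------
-------
2) -------
-------
---*>--
---*---
-------
-------
-------
3) -------
-------
---**--
---*v--
-------
-------
-------
4) -------
-------
---**--
---<*--
-------
-------
-------
5) -------
-------
---**--
----*--
---v---
-------
-------
6) -------
-------
---**--
----*--
--<*---
-------
-------
7) -------
-------
---**--
--^-*--
--**---
-------
-------
8) -------
-------
---**--
--*>*--
--**---
-------
-------
9) -------
-------
---**--
--***--
--*v---
-------
-------
10) -------
-------
---**--
--***--
--*->--
-------
-------
11) -------
-------
---**--
--***--
--*-*--
----v--
-------
12) -------
-------
---**--
--***--
--*-*--
---<*--
-------
13) -------
-------
---**--
--***--
--*^*--
---**--
-------
14) -------
-------
---**--
--***--
--**>--
---**--
-------
15) -------
-------
---**--
--**^--
--**---
---**--
-------

1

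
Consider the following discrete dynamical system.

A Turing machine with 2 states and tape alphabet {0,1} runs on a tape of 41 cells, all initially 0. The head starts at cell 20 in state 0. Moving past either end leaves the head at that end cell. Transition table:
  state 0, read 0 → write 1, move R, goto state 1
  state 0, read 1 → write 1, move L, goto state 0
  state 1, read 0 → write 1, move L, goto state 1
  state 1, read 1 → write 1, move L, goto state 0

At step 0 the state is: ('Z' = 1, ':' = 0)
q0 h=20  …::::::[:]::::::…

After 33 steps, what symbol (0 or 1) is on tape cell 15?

1

step 0: q0 h=20  …::::::[:]::::::…
step 1: q1 h=21  …:::::Z[:]::::::…
step 2: q1 h=20  …::::::[Z]Z:::::…
step 3: q0 h=19  …::::::[:]ZZ::::…
step 4: q1 h=20  …:::::Z[Z]Z:::::…
step 5: q0 h=19  …::::::[Z]ZZ::::…
step 6: q0 h=18  …::::::[:]ZZZ:::…
step 7: q1 h=19  …:::::Z[Z]ZZ::::…
step 8: q0 h=18  …::::::[Z]ZZZ:::…
step 9: q0 h=17  …::::::[:]ZZZZ::…
step 10: q1 h=18  …:::::Z[Z]ZZZ:::…
step 11: q0 h=17  …::::::[Z]ZZZZ::…
step 12: q0 h=16  …::::::[:]ZZZZZ:…
step 13: q1 h=17  …:::::Z[Z]ZZZZ::…
step 14: q0 h=16  …::::::[Z]ZZZZZ:…
step 15: q0 h=15  …::::::[:]ZZZZZZ…
step 16: q1 h=16  …:::::Z[Z]ZZZZZ:…
step 17: q0 h=15  …::::::[Z]ZZZZZZ…
step 18: q0 h=14  …::::::[:]ZZZZZZ…
step 19: q1 h=15  …:::::Z[Z]ZZZZZZ…
step 20: q0 h=14  …::::::[Z]ZZZZZZ…
step 21: q0 h=13  …::::::[:]ZZZZZZ…
step 22: q1 h=14  …:::::Z[Z]ZZZZZZ…
step 23: q0 h=13  …::::::[Z]ZZZZZZ…
step 24: q0 h=12  …::::::[:]ZZZZZZ…
step 25: q1 h=13  …:::::Z[Z]ZZZZZZ…
step 26: q0 h=12  …::::::[Z]ZZZZZZ…
step 27: q0 h=11  …::::::[:]ZZZZZZ…
step 28: q1 h=12  …:::::Z[Z]ZZZZZZ…
step 29: q0 h=11  …::::::[Z]ZZZZZZ…
step 30: q0 h=10  …::::::[:]ZZZZZZ…
step 31: q1 h=11  …:::::Z[Z]ZZZZZZ…
step 32: q0 h=10  …::::::[Z]ZZZZZZ…
step 33: q0 h= 9  …::::::[:]ZZZZZZ…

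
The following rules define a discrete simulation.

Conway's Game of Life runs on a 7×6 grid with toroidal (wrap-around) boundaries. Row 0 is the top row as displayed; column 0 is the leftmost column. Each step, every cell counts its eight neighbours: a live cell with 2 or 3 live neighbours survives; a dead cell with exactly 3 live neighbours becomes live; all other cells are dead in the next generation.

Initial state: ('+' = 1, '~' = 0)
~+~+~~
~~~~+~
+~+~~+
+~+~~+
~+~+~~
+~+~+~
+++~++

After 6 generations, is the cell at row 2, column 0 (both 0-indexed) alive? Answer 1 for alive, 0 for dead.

0) ~+~+~~
~~~~+~
+~+~~+
+~+~~+
~+~+~~
+~+~+~
+++~++
1) ~+~+~~
++++++
+~~++~
~~++++
~~~++~
~~~~+~
~~~~+~
2) ~+~~~~
~~~~~~
~~~~~~
~~+~~~
~~+~~~
~~~~++
~~~++~
3) ~~~~~~
~~~~~~
~~~~~~
~~~~~~
~~~+~~
~~~~++
~~~+++
4) ~~~~+~
~~~~~~
~~~~~~
~~~~~~
~~~~+~
~~~~~+
~~~+~+
5) ~~~~+~
~~~~~~
~~~~~~
~~~~~~
~~~~~~
~~~~~+
~~~~~+
6) ~~~~~~
~~~~~~
~~~~~~
~~~~~~
~~~~~~
~~~~~~
~~~~++

0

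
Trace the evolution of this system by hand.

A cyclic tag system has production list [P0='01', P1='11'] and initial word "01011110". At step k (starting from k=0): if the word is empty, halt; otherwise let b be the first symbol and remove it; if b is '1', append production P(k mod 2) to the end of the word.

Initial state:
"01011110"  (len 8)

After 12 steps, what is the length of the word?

t=0: "01011110"  (len 8)
t=1: "1011110"  (len 7)
t=2: "01111011"  (len 8)
t=3: "1111011"  (len 7)
t=4: "11101111"  (len 8)
t=5: "110111101"  (len 9)
t=6: "1011110111"  (len 10)
t=7: "01111011101"  (len 11)
t=8: "1111011101"  (len 10)
t=9: "11101110101"  (len 11)
t=10: "110111010111"  (len 12)
t=11: "1011101011101"  (len 13)
t=12: "01110101110111"  (len 14)

14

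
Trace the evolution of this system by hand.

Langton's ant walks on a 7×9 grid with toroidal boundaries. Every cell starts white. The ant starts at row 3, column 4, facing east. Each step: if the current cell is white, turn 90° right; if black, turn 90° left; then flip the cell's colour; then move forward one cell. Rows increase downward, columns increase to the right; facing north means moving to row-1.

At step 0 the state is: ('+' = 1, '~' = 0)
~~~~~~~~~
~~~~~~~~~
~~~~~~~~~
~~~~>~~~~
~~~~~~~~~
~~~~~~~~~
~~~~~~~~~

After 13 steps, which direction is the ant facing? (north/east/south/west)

gen 0: ~~~~~~~~~
~~~~~~~~~
~~~~~~~~~
~~~~>~~~~
~~~~~~~~~
~~~~~~~~~
~~~~~~~~~
gen 1: ~~~~~~~~~
~~~~~~~~~
~~~~~~~~~
~~~~+~~~~
~~~~v~~~~
~~~~~~~~~
~~~~~~~~~
gen 2: ~~~~~~~~~
~~~~~~~~~
~~~~~~~~~
~~~~+~~~~
~~~<+~~~~
~~~~~~~~~
~~~~~~~~~
gen 3: ~~~~~~~~~
~~~~~~~~~
~~~~~~~~~
~~~^+~~~~
~~~++~~~~
~~~~~~~~~
~~~~~~~~~
gen 4: ~~~~~~~~~
~~~~~~~~~
~~~~~~~~~
~~~+>~~~~
~~~++~~~~
~~~~~~~~~
~~~~~~~~~
gen 5: ~~~~~~~~~
~~~~~~~~~
~~~~^~~~~
~~~+~~~~~
~~~++~~~~
~~~~~~~~~
~~~~~~~~~
gen 6: ~~~~~~~~~
~~~~~~~~~
~~~~+>~~~
~~~+~~~~~
~~~++~~~~
~~~~~~~~~
~~~~~~~~~
gen 7: ~~~~~~~~~
~~~~~~~~~
~~~~++~~~
~~~+~v~~~
~~~++~~~~
~~~~~~~~~
~~~~~~~~~
gen 8: ~~~~~~~~~
~~~~~~~~~
~~~~++~~~
~~~+<+~~~
~~~++~~~~
~~~~~~~~~
~~~~~~~~~
gen 9: ~~~~~~~~~
~~~~~~~~~
~~~~^+~~~
~~~+++~~~
~~~++~~~~
~~~~~~~~~
~~~~~~~~~
gen 10: ~~~~~~~~~
~~~~~~~~~
~~~<~+~~~
~~~+++~~~
~~~++~~~~
~~~~~~~~~
~~~~~~~~~
gen 11: ~~~~~~~~~
~~~^~~~~~
~~~+~+~~~
~~~+++~~~
~~~++~~~~
~~~~~~~~~
~~~~~~~~~
gen 12: ~~~~~~~~~
~~~+>~~~~
~~~+~+~~~
~~~+++~~~
~~~++~~~~
~~~~~~~~~
~~~~~~~~~
gen 13: ~~~~~~~~~
~~~++~~~~
~~~+v+~~~
~~~+++~~~
~~~++~~~~
~~~~~~~~~
~~~~~~~~~

south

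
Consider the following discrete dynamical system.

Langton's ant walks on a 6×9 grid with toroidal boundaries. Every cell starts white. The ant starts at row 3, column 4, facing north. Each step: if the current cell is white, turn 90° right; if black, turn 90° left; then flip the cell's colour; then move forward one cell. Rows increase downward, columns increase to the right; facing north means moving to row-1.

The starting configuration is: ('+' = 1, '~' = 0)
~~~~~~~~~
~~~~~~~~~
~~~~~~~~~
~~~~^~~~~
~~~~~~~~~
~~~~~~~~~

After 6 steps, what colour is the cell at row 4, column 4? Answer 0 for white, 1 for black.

gen 0: ~~~~~~~~~
~~~~~~~~~
~~~~~~~~~
~~~~^~~~~
~~~~~~~~~
~~~~~~~~~
gen 1: ~~~~~~~~~
~~~~~~~~~
~~~~~~~~~
~~~~+>~~~
~~~~~~~~~
~~~~~~~~~
gen 2: ~~~~~~~~~
~~~~~~~~~
~~~~~~~~~
~~~~++~~~
~~~~~v~~~
~~~~~~~~~
gen 3: ~~~~~~~~~
~~~~~~~~~
~~~~~~~~~
~~~~++~~~
~~~~<+~~~
~~~~~~~~~
gen 4: ~~~~~~~~~
~~~~~~~~~
~~~~~~~~~
~~~~^+~~~
~~~~++~~~
~~~~~~~~~
gen 5: ~~~~~~~~~
~~~~~~~~~
~~~~~~~~~
~~~<~+~~~
~~~~++~~~
~~~~~~~~~
gen 6: ~~~~~~~~~
~~~~~~~~~
~~~^~~~~~
~~~+~+~~~
~~~~++~~~
~~~~~~~~~

1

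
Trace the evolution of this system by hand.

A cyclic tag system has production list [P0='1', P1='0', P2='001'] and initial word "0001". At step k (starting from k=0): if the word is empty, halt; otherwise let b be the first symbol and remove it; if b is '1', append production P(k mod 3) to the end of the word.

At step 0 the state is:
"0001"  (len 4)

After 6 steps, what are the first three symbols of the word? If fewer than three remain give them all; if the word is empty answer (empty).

(empty)

0) "0001"  (len 4)
1) "001"  (len 3)
2) "01"  (len 2)
3) "1"  (len 1)
4) "1"  (len 1)
5) "0"  (len 1)
6) (halted — word empty)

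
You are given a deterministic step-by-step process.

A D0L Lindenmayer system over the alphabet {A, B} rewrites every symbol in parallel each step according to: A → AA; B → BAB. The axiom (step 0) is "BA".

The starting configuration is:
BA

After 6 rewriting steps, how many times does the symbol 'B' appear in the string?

t=0: BA
t=1: BABAA
t=2: BABAABABAAAA
t=3: BABAABABAAAABABAABABAAAAAAAA
t=4: BABAABABAAAABABAABABAAAAAAAABABAABABAAAABABAABABAAAAAAAAAAAAAAAA
t=5: BABAABABAAAABABAABABAAAAAAAABABAABABAAAABABAABABAAAAAAAAAA…AAAAAABABAABABAAAABABAABABAAAAAAAAAAAAAAAAAAAAAAAAAAAAAAAA  (len 144)
t=6: BABAABABAAAABABAABABAAAAAAAABABAABABAAAABABAABABAAAAAAAAAA…AAAAAAAAAAAAAAAAAAAAAAAAAAAAAAAAAAAAAAAAAAAAAAAAAAAAAAAAAA  (len 320)

64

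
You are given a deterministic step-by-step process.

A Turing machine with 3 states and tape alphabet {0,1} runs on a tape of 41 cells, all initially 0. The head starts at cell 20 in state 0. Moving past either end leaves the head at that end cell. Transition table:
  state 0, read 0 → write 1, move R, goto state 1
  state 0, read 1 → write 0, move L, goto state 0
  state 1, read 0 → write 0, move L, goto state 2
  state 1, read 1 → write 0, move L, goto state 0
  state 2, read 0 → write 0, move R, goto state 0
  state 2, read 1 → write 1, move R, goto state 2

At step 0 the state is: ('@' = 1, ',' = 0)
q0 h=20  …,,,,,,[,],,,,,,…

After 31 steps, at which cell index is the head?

gen 0: q0 h=20  …,,,,,,[,],,,,,,…
gen 1: q1 h=21  …,,,,,@[,],,,,,,…
gen 2: q2 h=20  …,,,,,,[@],,,,,,…
gen 3: q2 h=21  …,,,,,@[,],,,,,,…
gen 4: q0 h=22  …,,,,@,[,],,,,,,…
gen 5: q1 h=23  …,,,@,@[,],,,,,,…
gen 6: q2 h=22  …,,,,@,[@],,,,,,…
gen 7: q2 h=23  …,,,@,@[,],,,,,,…
gen 8: q0 h=24  …,,@,@,[,],,,,,,…
gen 9: q1 h=25  …,@,@,@[,],,,,,,…
gen 10: q2 h=24  …,,@,@,[@],,,,,,…
gen 11: q2 h=25  …,@,@,@[,],,,,,,…
gen 12: q0 h=26  …@,@,@,[,],,,,,,…
gen 13: q1 h=27  …,@,@,@[,],,,,,,…
gen 14: q2 h=26  …@,@,@,[@],,,,,,…
gen 15: q2 h=27  …,@,@,@[,],,,,,,…
gen 16: q0 h=28  …@,@,@,[,],,,,,,…
gen 17: q1 h=29  …,@,@,@[,],,,,,,…
gen 18: q2 h=28  …@,@,@,[@],,,,,,…
gen 19: q2 h=29  …,@,@,@[,],,,,,,…
gen 20: q0 h=30  …@,@,@,[,],,,,,,…
gen 21: q1 h=31  …,@,@,@[,],,,,,,…
gen 22: q2 h=30  …@,@,@,[@],,,,,,…
gen 23: q2 h=31  …,@,@,@[,],,,,,,…
gen 24: q0 h=32  …@,@,@,[,],,,,,,…
gen 25: q1 h=33  …,@,@,@[,],,,,,,…
gen 26: q2 h=32  …@,@,@,[@],,,,,,…
gen 27: q2 h=33  …,@,@,@[,],,,,,,…
gen 28: q0 h=34  …@,@,@,[,],,,,,,|
gen 29: q1 h=35  …,@,@,@[,],,,,,|
gen 30: q2 h=34  …@,@,@,[@],,,,,,|
gen 31: q2 h=35  …,@,@,@[,],,,,,|

35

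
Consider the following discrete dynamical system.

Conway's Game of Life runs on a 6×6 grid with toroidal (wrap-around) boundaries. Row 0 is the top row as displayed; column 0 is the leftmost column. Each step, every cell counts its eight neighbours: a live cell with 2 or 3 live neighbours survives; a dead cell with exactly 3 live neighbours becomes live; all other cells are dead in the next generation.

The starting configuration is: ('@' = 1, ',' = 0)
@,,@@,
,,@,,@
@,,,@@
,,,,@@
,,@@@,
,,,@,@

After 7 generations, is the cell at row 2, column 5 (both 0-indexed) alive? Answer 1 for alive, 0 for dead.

0

0) @,,@@,
,,@,,@
@,,,@@
,,,,@@
,,@@@,
,,,@,@
1) @,@@,,
,@,,,,
@,,@,,
@,,,,,
,,@,,,
,,,,,@
2) @@@,,,
@@,@,,
@@,,,,
,@,,,,
,,,,,,
,@@@,,
3) ,,,,,,
,,,,,@
,,,,,,
@@,,,,
,@,,,,
@,,@,,
4) ,,,,,,
,,,,,,
@,,,,,
@@,,,,
,@@,,,
,,,,,,
5) ,,,,,,
,,,,,,
@@,,,,
@,@,,,
@@@,,,
,,,,,,
6) ,,,,,,
,,,,,,
@@,,,,
,,@,,@
@,@,,,
,@,,,,
7) ,,,,,,
,,,,,,
@@,,,,
,,@,,@
@,@,,,
,@,,,,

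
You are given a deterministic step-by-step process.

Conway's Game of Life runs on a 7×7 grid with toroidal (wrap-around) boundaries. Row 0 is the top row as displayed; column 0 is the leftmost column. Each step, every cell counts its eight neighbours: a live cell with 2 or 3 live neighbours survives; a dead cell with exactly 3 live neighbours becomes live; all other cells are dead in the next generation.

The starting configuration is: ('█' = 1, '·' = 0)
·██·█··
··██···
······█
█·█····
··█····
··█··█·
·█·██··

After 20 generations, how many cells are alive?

0) ·██·█··
··██···
······█
█·█····
··█····
··█··█·
·█·██··
1) ·█··█··
·███···
·███···
·█·····
··██···
·██·█··
·█··██·
2) ██··██·
█···█··
█··█···
·█·····
···█···
·█··██·
██··██·
3) ···█···
█··███·
██·····
··█····
··█·█··
████·██
··██···
4) ·······
█████·█
█████·█
··██···
█···███
█····██
█·····█
5) ··██·█·
····█·█
······█
·······
██·██··
·█··█··
█····█·
6) ···█·█·
···██·█
·····█·
█······
█████··
·██████
·███·██
7) █······
···█··█
····███
█·███·█
·······
·······
·█·····
8) █······
█···█·█
··█····
█··██·█
···█···
·······
·······
9) █·····█
██····█
·█··█··
··███··
···██··
·······
·······
10) ·█····█
·█···██
·█··██·
··█··█·
··█·█··
·······
·······
11) ·····██
·██·█·█
███·█··
·██··█·
···█···
·······
·······
12) █····██
··█·█·█
····█·█
█···█··
··█····
·······
·······
13) █····██
···██··
█···█·█
···█·█·
·······
·······
······█
14) █···███
···██··
······█
····███
·······
·······
█····██
15) █··█···
█··██··
···█··█
·····██
·····█·
······█
█···█··
16) ██·█··█
█·███·█
█··█··█
····███
·····█·
·····██
█·····█
17) ···██··
····█··
·██····
█···█··
·······
█····█·
·█·····
18) ···██··
··█·█··
·█·█···
·█·····
······█
·······
····█··
19) ····██·
··█·█··
·█·█···
█·█····
·······
·······
···██··
20) ·····█·
··█·██·
·█·█···
·██····
·······
·······
···███·

11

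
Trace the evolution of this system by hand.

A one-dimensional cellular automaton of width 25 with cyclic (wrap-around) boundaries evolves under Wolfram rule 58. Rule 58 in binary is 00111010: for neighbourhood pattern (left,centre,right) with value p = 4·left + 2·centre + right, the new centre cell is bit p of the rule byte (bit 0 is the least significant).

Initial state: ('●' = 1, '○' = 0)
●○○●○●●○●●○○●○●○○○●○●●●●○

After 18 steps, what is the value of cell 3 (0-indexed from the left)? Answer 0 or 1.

k=0  ●○○●○●●○●●○○●○●○○○●○●●●●○
k=1  ○●●○●●○●●○●●○●○●○●○●●○○○●
k=2  ●●○●●○●●○●●○●○●○●○●●○●○●○
k=3  ●○●●○●●○●●○●○●○●○●●○●○●○●
k=4  ○●●○●●○●●○●○●○●○●●○●○●○●●
k=5  ●●○●●○●●○●○●○●○●●○●○●○●●○
k=6  ●○●●○●●○●○●○●○●●○●○●○●●○●
k=7  ○●●○●●○●○●○●○●●○●○●○●●○●●
k=8  ●●○●●○●○●○●○●●○●○●○●●○●●○
k=9  ●○●●○●○●○●○●●○●○●○●●○●●○●
k=10  ○●●○●○●○●○●●○●○●○●●○●●○●●
k=11  ●●○●○●○●○●●○●○●○●●○●●○●●○
k=12  ●○●○●○●○●●○●○●○●●○●●○●●○●
k=13  ○●○●○●○●●○●○●○●●○●●○●●○●●
k=14  ●○●○●○●●○●○●○●●○●●○●●○●●○
k=15  ○●○●○●●○●○●○●●○●●○●●○●●○●
k=16  ●○●○●●○●○●○●●○●●○●●○●●○●○
k=17  ○●○●●○●○●○●●○●●○●●○●●○●○●
k=18  ●○●●○●○●○●●○●●○●●○●●○●○●○

1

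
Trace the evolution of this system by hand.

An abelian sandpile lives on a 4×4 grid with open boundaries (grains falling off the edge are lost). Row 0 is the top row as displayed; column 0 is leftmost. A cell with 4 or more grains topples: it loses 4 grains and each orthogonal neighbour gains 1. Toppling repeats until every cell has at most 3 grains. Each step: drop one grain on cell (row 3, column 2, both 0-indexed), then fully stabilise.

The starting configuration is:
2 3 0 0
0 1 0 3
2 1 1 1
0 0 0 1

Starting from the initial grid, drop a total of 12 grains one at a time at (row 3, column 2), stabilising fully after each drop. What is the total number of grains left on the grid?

22

0) 2 3 0 0
0 1 0 3
2 1 1 1
0 0 0 1
1) 2 3 0 0
0 1 0 3
2 1 1 1
0 0 1 1
2) 2 3 0 0
0 1 0 3
2 1 1 1
0 0 2 1
3) 2 3 0 0
0 1 0 3
2 1 1 1
0 0 3 1
4) 2 3 0 0
0 1 0 3
2 1 2 1
0 1 0 2
5) 2 3 0 0
0 1 0 3
2 1 2 1
0 1 1 2
6) 2 3 0 0
0 1 0 3
2 1 2 1
0 1 2 2
7) 2 3 0 0
0 1 0 3
2 1 2 1
0 1 3 2
8) 2 3 0 0
0 1 0 3
2 1 3 1
0 2 0 3
9) 2 3 0 0
0 1 0 3
2 1 3 1
0 2 1 3
10) 2 3 0 0
0 1 0 3
2 1 3 1
0 2 2 3
11) 2 3 0 0
0 1 0 3
2 1 3 1
0 2 3 3
12) 2 3 0 0
0 1 1 3
2 2 0 3
0 3 2 0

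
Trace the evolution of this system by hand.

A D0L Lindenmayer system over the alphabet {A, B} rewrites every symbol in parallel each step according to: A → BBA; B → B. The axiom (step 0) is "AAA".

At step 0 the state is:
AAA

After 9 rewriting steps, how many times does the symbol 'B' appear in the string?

t=0: AAA
t=1: BBABBABBA
t=2: BBBBABBBBABBBBA
t=3: BBBBBBABBBBBBABBBBBBA
t=4: BBBBBBBBABBBBBBBBABBBBBBBBA
t=5: BBBBBBBBBBABBBBBBBBBBABBBBBBBBBBA
t=6: BBBBBBBBBBBBABBBBBBBBBBBBABBBBBBBBBBBBA
t=7: BBBBBBBBBBBBBBABBBBBBBBBBBBBBABBBBBBBBBBBBBBA
t=8: BBBBBBBBBBBBBBBBABBBBBBBBBBBBBBBBABBBBBBBBBBBBBBBBA
t=9: BBBBBBBBBBBBBBBBBBABBBBBBBBBBBBBBBBBBABBBBBBBBBBBBBBBBBBA

54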